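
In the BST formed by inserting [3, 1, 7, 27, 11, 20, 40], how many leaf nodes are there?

Tree built from: [3, 1, 7, 27, 11, 20, 40]
Tree (level-order array): [3, 1, 7, None, None, None, 27, 11, 40, None, 20]
Rule: A leaf has 0 children.
Per-node child counts:
  node 3: 2 child(ren)
  node 1: 0 child(ren)
  node 7: 1 child(ren)
  node 27: 2 child(ren)
  node 11: 1 child(ren)
  node 20: 0 child(ren)
  node 40: 0 child(ren)
Matching nodes: [1, 20, 40]
Count of leaf nodes: 3


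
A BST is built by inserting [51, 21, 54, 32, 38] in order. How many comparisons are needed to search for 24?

Search path for 24: 51 -> 21 -> 32
Found: False
Comparisons: 3


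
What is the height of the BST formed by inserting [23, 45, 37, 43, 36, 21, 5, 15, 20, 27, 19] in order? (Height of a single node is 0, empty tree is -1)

Insertion order: [23, 45, 37, 43, 36, 21, 5, 15, 20, 27, 19]
Tree (level-order array): [23, 21, 45, 5, None, 37, None, None, 15, 36, 43, None, 20, 27, None, None, None, 19]
Compute height bottom-up (empty subtree = -1):
  height(19) = 1 + max(-1, -1) = 0
  height(20) = 1 + max(0, -1) = 1
  height(15) = 1 + max(-1, 1) = 2
  height(5) = 1 + max(-1, 2) = 3
  height(21) = 1 + max(3, -1) = 4
  height(27) = 1 + max(-1, -1) = 0
  height(36) = 1 + max(0, -1) = 1
  height(43) = 1 + max(-1, -1) = 0
  height(37) = 1 + max(1, 0) = 2
  height(45) = 1 + max(2, -1) = 3
  height(23) = 1 + max(4, 3) = 5
Height = 5


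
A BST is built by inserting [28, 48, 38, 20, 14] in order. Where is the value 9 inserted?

Starting tree (level order): [28, 20, 48, 14, None, 38]
Insertion path: 28 -> 20 -> 14
Result: insert 9 as left child of 14
Final tree (level order): [28, 20, 48, 14, None, 38, None, 9]


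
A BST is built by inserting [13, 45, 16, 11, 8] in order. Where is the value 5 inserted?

Starting tree (level order): [13, 11, 45, 8, None, 16]
Insertion path: 13 -> 11 -> 8
Result: insert 5 as left child of 8
Final tree (level order): [13, 11, 45, 8, None, 16, None, 5]


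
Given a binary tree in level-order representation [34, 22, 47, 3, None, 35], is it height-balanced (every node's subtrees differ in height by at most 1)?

Tree (level-order array): [34, 22, 47, 3, None, 35]
Definition: a tree is height-balanced if, at every node, |h(left) - h(right)| <= 1 (empty subtree has height -1).
Bottom-up per-node check:
  node 3: h_left=-1, h_right=-1, diff=0 [OK], height=0
  node 22: h_left=0, h_right=-1, diff=1 [OK], height=1
  node 35: h_left=-1, h_right=-1, diff=0 [OK], height=0
  node 47: h_left=0, h_right=-1, diff=1 [OK], height=1
  node 34: h_left=1, h_right=1, diff=0 [OK], height=2
All nodes satisfy the balance condition.
Result: Balanced


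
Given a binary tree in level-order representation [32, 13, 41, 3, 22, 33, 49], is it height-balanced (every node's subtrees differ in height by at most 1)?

Tree (level-order array): [32, 13, 41, 3, 22, 33, 49]
Definition: a tree is height-balanced if, at every node, |h(left) - h(right)| <= 1 (empty subtree has height -1).
Bottom-up per-node check:
  node 3: h_left=-1, h_right=-1, diff=0 [OK], height=0
  node 22: h_left=-1, h_right=-1, diff=0 [OK], height=0
  node 13: h_left=0, h_right=0, diff=0 [OK], height=1
  node 33: h_left=-1, h_right=-1, diff=0 [OK], height=0
  node 49: h_left=-1, h_right=-1, diff=0 [OK], height=0
  node 41: h_left=0, h_right=0, diff=0 [OK], height=1
  node 32: h_left=1, h_right=1, diff=0 [OK], height=2
All nodes satisfy the balance condition.
Result: Balanced


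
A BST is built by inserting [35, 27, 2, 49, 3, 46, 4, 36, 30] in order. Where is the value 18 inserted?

Starting tree (level order): [35, 27, 49, 2, 30, 46, None, None, 3, None, None, 36, None, None, 4]
Insertion path: 35 -> 27 -> 2 -> 3 -> 4
Result: insert 18 as right child of 4
Final tree (level order): [35, 27, 49, 2, 30, 46, None, None, 3, None, None, 36, None, None, 4, None, None, None, 18]


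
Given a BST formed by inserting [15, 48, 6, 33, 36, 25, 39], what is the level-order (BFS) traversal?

Tree insertion order: [15, 48, 6, 33, 36, 25, 39]
Tree (level-order array): [15, 6, 48, None, None, 33, None, 25, 36, None, None, None, 39]
BFS from the root, enqueuing left then right child of each popped node:
  queue [15] -> pop 15, enqueue [6, 48], visited so far: [15]
  queue [6, 48] -> pop 6, enqueue [none], visited so far: [15, 6]
  queue [48] -> pop 48, enqueue [33], visited so far: [15, 6, 48]
  queue [33] -> pop 33, enqueue [25, 36], visited so far: [15, 6, 48, 33]
  queue [25, 36] -> pop 25, enqueue [none], visited so far: [15, 6, 48, 33, 25]
  queue [36] -> pop 36, enqueue [39], visited so far: [15, 6, 48, 33, 25, 36]
  queue [39] -> pop 39, enqueue [none], visited so far: [15, 6, 48, 33, 25, 36, 39]
Result: [15, 6, 48, 33, 25, 36, 39]


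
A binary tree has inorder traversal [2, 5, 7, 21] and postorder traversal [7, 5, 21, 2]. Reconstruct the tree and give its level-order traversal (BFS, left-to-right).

Inorder:   [2, 5, 7, 21]
Postorder: [7, 5, 21, 2]
Algorithm: postorder visits root last, so walk postorder right-to-left;
each value is the root of the current inorder slice — split it at that
value, recurse on the right subtree first, then the left.
Recursive splits:
  root=2; inorder splits into left=[], right=[5, 7, 21]
  root=21; inorder splits into left=[5, 7], right=[]
  root=5; inorder splits into left=[], right=[7]
  root=7; inorder splits into left=[], right=[]
Reconstructed level-order: [2, 21, 5, 7]


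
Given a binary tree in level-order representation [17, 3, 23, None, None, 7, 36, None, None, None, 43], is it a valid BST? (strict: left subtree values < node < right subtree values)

Level-order array: [17, 3, 23, None, None, 7, 36, None, None, None, 43]
Validate using subtree bounds (lo, hi): at each node, require lo < value < hi,
then recurse left with hi=value and right with lo=value.
Preorder trace (stopping at first violation):
  at node 17 with bounds (-inf, +inf): OK
  at node 3 with bounds (-inf, 17): OK
  at node 23 with bounds (17, +inf): OK
  at node 7 with bounds (17, 23): VIOLATION
Node 7 violates its bound: not (17 < 7 < 23).
Result: Not a valid BST


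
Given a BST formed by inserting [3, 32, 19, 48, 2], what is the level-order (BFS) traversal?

Tree insertion order: [3, 32, 19, 48, 2]
Tree (level-order array): [3, 2, 32, None, None, 19, 48]
BFS from the root, enqueuing left then right child of each popped node:
  queue [3] -> pop 3, enqueue [2, 32], visited so far: [3]
  queue [2, 32] -> pop 2, enqueue [none], visited so far: [3, 2]
  queue [32] -> pop 32, enqueue [19, 48], visited so far: [3, 2, 32]
  queue [19, 48] -> pop 19, enqueue [none], visited so far: [3, 2, 32, 19]
  queue [48] -> pop 48, enqueue [none], visited so far: [3, 2, 32, 19, 48]
Result: [3, 2, 32, 19, 48]


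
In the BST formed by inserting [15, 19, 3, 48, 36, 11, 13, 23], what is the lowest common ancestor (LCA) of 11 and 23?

Tree insertion order: [15, 19, 3, 48, 36, 11, 13, 23]
Tree (level-order array): [15, 3, 19, None, 11, None, 48, None, 13, 36, None, None, None, 23]
In a BST, the LCA of p=11, q=23 is the first node v on the
root-to-leaf path with p <= v <= q (go left if both < v, right if both > v).
Walk from root:
  at 15: 11 <= 15 <= 23, this is the LCA
LCA = 15


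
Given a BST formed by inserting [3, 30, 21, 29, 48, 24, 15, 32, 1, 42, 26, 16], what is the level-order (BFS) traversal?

Tree insertion order: [3, 30, 21, 29, 48, 24, 15, 32, 1, 42, 26, 16]
Tree (level-order array): [3, 1, 30, None, None, 21, 48, 15, 29, 32, None, None, 16, 24, None, None, 42, None, None, None, 26]
BFS from the root, enqueuing left then right child of each popped node:
  queue [3] -> pop 3, enqueue [1, 30], visited so far: [3]
  queue [1, 30] -> pop 1, enqueue [none], visited so far: [3, 1]
  queue [30] -> pop 30, enqueue [21, 48], visited so far: [3, 1, 30]
  queue [21, 48] -> pop 21, enqueue [15, 29], visited so far: [3, 1, 30, 21]
  queue [48, 15, 29] -> pop 48, enqueue [32], visited so far: [3, 1, 30, 21, 48]
  queue [15, 29, 32] -> pop 15, enqueue [16], visited so far: [3, 1, 30, 21, 48, 15]
  queue [29, 32, 16] -> pop 29, enqueue [24], visited so far: [3, 1, 30, 21, 48, 15, 29]
  queue [32, 16, 24] -> pop 32, enqueue [42], visited so far: [3, 1, 30, 21, 48, 15, 29, 32]
  queue [16, 24, 42] -> pop 16, enqueue [none], visited so far: [3, 1, 30, 21, 48, 15, 29, 32, 16]
  queue [24, 42] -> pop 24, enqueue [26], visited so far: [3, 1, 30, 21, 48, 15, 29, 32, 16, 24]
  queue [42, 26] -> pop 42, enqueue [none], visited so far: [3, 1, 30, 21, 48, 15, 29, 32, 16, 24, 42]
  queue [26] -> pop 26, enqueue [none], visited so far: [3, 1, 30, 21, 48, 15, 29, 32, 16, 24, 42, 26]
Result: [3, 1, 30, 21, 48, 15, 29, 32, 16, 24, 42, 26]


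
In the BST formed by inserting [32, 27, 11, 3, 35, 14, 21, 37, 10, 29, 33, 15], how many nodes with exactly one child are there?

Tree built from: [32, 27, 11, 3, 35, 14, 21, 37, 10, 29, 33, 15]
Tree (level-order array): [32, 27, 35, 11, 29, 33, 37, 3, 14, None, None, None, None, None, None, None, 10, None, 21, None, None, 15]
Rule: These are nodes with exactly 1 non-null child.
Per-node child counts:
  node 32: 2 child(ren)
  node 27: 2 child(ren)
  node 11: 2 child(ren)
  node 3: 1 child(ren)
  node 10: 0 child(ren)
  node 14: 1 child(ren)
  node 21: 1 child(ren)
  node 15: 0 child(ren)
  node 29: 0 child(ren)
  node 35: 2 child(ren)
  node 33: 0 child(ren)
  node 37: 0 child(ren)
Matching nodes: [3, 14, 21]
Count of nodes with exactly one child: 3


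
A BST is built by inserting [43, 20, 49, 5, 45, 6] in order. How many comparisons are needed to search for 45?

Search path for 45: 43 -> 49 -> 45
Found: True
Comparisons: 3


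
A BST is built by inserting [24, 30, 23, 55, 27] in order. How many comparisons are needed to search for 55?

Search path for 55: 24 -> 30 -> 55
Found: True
Comparisons: 3


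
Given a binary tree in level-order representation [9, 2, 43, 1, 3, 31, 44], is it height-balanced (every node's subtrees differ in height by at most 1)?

Tree (level-order array): [9, 2, 43, 1, 3, 31, 44]
Definition: a tree is height-balanced if, at every node, |h(left) - h(right)| <= 1 (empty subtree has height -1).
Bottom-up per-node check:
  node 1: h_left=-1, h_right=-1, diff=0 [OK], height=0
  node 3: h_left=-1, h_right=-1, diff=0 [OK], height=0
  node 2: h_left=0, h_right=0, diff=0 [OK], height=1
  node 31: h_left=-1, h_right=-1, diff=0 [OK], height=0
  node 44: h_left=-1, h_right=-1, diff=0 [OK], height=0
  node 43: h_left=0, h_right=0, diff=0 [OK], height=1
  node 9: h_left=1, h_right=1, diff=0 [OK], height=2
All nodes satisfy the balance condition.
Result: Balanced


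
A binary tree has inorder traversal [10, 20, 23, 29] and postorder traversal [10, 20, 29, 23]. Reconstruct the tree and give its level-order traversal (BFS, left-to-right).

Inorder:   [10, 20, 23, 29]
Postorder: [10, 20, 29, 23]
Algorithm: postorder visits root last, so walk postorder right-to-left;
each value is the root of the current inorder slice — split it at that
value, recurse on the right subtree first, then the left.
Recursive splits:
  root=23; inorder splits into left=[10, 20], right=[29]
  root=29; inorder splits into left=[], right=[]
  root=20; inorder splits into left=[10], right=[]
  root=10; inorder splits into left=[], right=[]
Reconstructed level-order: [23, 20, 29, 10]


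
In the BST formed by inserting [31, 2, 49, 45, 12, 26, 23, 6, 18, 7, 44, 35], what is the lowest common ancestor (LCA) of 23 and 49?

Tree insertion order: [31, 2, 49, 45, 12, 26, 23, 6, 18, 7, 44, 35]
Tree (level-order array): [31, 2, 49, None, 12, 45, None, 6, 26, 44, None, None, 7, 23, None, 35, None, None, None, 18]
In a BST, the LCA of p=23, q=49 is the first node v on the
root-to-leaf path with p <= v <= q (go left if both < v, right if both > v).
Walk from root:
  at 31: 23 <= 31 <= 49, this is the LCA
LCA = 31


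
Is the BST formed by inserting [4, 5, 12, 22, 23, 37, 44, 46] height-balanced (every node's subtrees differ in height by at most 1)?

Tree (level-order array): [4, None, 5, None, 12, None, 22, None, 23, None, 37, None, 44, None, 46]
Definition: a tree is height-balanced if, at every node, |h(left) - h(right)| <= 1 (empty subtree has height -1).
Bottom-up per-node check:
  node 46: h_left=-1, h_right=-1, diff=0 [OK], height=0
  node 44: h_left=-1, h_right=0, diff=1 [OK], height=1
  node 37: h_left=-1, h_right=1, diff=2 [FAIL (|-1-1|=2 > 1)], height=2
  node 23: h_left=-1, h_right=2, diff=3 [FAIL (|-1-2|=3 > 1)], height=3
  node 22: h_left=-1, h_right=3, diff=4 [FAIL (|-1-3|=4 > 1)], height=4
  node 12: h_left=-1, h_right=4, diff=5 [FAIL (|-1-4|=5 > 1)], height=5
  node 5: h_left=-1, h_right=5, diff=6 [FAIL (|-1-5|=6 > 1)], height=6
  node 4: h_left=-1, h_right=6, diff=7 [FAIL (|-1-6|=7 > 1)], height=7
Node 37 violates the condition: |-1 - 1| = 2 > 1.
Result: Not balanced


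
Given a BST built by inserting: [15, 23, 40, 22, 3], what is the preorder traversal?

Tree insertion order: [15, 23, 40, 22, 3]
Tree (level-order array): [15, 3, 23, None, None, 22, 40]
Preorder traversal: [15, 3, 23, 22, 40]


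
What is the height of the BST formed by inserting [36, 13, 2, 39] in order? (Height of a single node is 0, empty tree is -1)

Insertion order: [36, 13, 2, 39]
Tree (level-order array): [36, 13, 39, 2]
Compute height bottom-up (empty subtree = -1):
  height(2) = 1 + max(-1, -1) = 0
  height(13) = 1 + max(0, -1) = 1
  height(39) = 1 + max(-1, -1) = 0
  height(36) = 1 + max(1, 0) = 2
Height = 2


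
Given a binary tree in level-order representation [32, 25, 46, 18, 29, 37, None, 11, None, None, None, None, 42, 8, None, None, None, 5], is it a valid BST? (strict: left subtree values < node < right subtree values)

Level-order array: [32, 25, 46, 18, 29, 37, None, 11, None, None, None, None, 42, 8, None, None, None, 5]
Validate using subtree bounds (lo, hi): at each node, require lo < value < hi,
then recurse left with hi=value and right with lo=value.
Preorder trace (stopping at first violation):
  at node 32 with bounds (-inf, +inf): OK
  at node 25 with bounds (-inf, 32): OK
  at node 18 with bounds (-inf, 25): OK
  at node 11 with bounds (-inf, 18): OK
  at node 8 with bounds (-inf, 11): OK
  at node 5 with bounds (-inf, 8): OK
  at node 29 with bounds (25, 32): OK
  at node 46 with bounds (32, +inf): OK
  at node 37 with bounds (32, 46): OK
  at node 42 with bounds (37, 46): OK
No violation found at any node.
Result: Valid BST


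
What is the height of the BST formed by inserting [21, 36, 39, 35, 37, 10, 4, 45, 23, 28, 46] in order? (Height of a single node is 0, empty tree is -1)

Insertion order: [21, 36, 39, 35, 37, 10, 4, 45, 23, 28, 46]
Tree (level-order array): [21, 10, 36, 4, None, 35, 39, None, None, 23, None, 37, 45, None, 28, None, None, None, 46]
Compute height bottom-up (empty subtree = -1):
  height(4) = 1 + max(-1, -1) = 0
  height(10) = 1 + max(0, -1) = 1
  height(28) = 1 + max(-1, -1) = 0
  height(23) = 1 + max(-1, 0) = 1
  height(35) = 1 + max(1, -1) = 2
  height(37) = 1 + max(-1, -1) = 0
  height(46) = 1 + max(-1, -1) = 0
  height(45) = 1 + max(-1, 0) = 1
  height(39) = 1 + max(0, 1) = 2
  height(36) = 1 + max(2, 2) = 3
  height(21) = 1 + max(1, 3) = 4
Height = 4


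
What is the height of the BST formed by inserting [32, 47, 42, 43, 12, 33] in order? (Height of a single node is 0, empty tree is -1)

Insertion order: [32, 47, 42, 43, 12, 33]
Tree (level-order array): [32, 12, 47, None, None, 42, None, 33, 43]
Compute height bottom-up (empty subtree = -1):
  height(12) = 1 + max(-1, -1) = 0
  height(33) = 1 + max(-1, -1) = 0
  height(43) = 1 + max(-1, -1) = 0
  height(42) = 1 + max(0, 0) = 1
  height(47) = 1 + max(1, -1) = 2
  height(32) = 1 + max(0, 2) = 3
Height = 3


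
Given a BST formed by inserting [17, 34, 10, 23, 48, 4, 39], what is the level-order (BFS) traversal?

Tree insertion order: [17, 34, 10, 23, 48, 4, 39]
Tree (level-order array): [17, 10, 34, 4, None, 23, 48, None, None, None, None, 39]
BFS from the root, enqueuing left then right child of each popped node:
  queue [17] -> pop 17, enqueue [10, 34], visited so far: [17]
  queue [10, 34] -> pop 10, enqueue [4], visited so far: [17, 10]
  queue [34, 4] -> pop 34, enqueue [23, 48], visited so far: [17, 10, 34]
  queue [4, 23, 48] -> pop 4, enqueue [none], visited so far: [17, 10, 34, 4]
  queue [23, 48] -> pop 23, enqueue [none], visited so far: [17, 10, 34, 4, 23]
  queue [48] -> pop 48, enqueue [39], visited so far: [17, 10, 34, 4, 23, 48]
  queue [39] -> pop 39, enqueue [none], visited so far: [17, 10, 34, 4, 23, 48, 39]
Result: [17, 10, 34, 4, 23, 48, 39]


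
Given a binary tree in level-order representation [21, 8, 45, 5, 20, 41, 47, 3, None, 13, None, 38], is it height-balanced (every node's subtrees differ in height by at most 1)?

Tree (level-order array): [21, 8, 45, 5, 20, 41, 47, 3, None, 13, None, 38]
Definition: a tree is height-balanced if, at every node, |h(left) - h(right)| <= 1 (empty subtree has height -1).
Bottom-up per-node check:
  node 3: h_left=-1, h_right=-1, diff=0 [OK], height=0
  node 5: h_left=0, h_right=-1, diff=1 [OK], height=1
  node 13: h_left=-1, h_right=-1, diff=0 [OK], height=0
  node 20: h_left=0, h_right=-1, diff=1 [OK], height=1
  node 8: h_left=1, h_right=1, diff=0 [OK], height=2
  node 38: h_left=-1, h_right=-1, diff=0 [OK], height=0
  node 41: h_left=0, h_right=-1, diff=1 [OK], height=1
  node 47: h_left=-1, h_right=-1, diff=0 [OK], height=0
  node 45: h_left=1, h_right=0, diff=1 [OK], height=2
  node 21: h_left=2, h_right=2, diff=0 [OK], height=3
All nodes satisfy the balance condition.
Result: Balanced


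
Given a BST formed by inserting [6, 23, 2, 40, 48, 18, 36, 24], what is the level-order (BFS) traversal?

Tree insertion order: [6, 23, 2, 40, 48, 18, 36, 24]
Tree (level-order array): [6, 2, 23, None, None, 18, 40, None, None, 36, 48, 24]
BFS from the root, enqueuing left then right child of each popped node:
  queue [6] -> pop 6, enqueue [2, 23], visited so far: [6]
  queue [2, 23] -> pop 2, enqueue [none], visited so far: [6, 2]
  queue [23] -> pop 23, enqueue [18, 40], visited so far: [6, 2, 23]
  queue [18, 40] -> pop 18, enqueue [none], visited so far: [6, 2, 23, 18]
  queue [40] -> pop 40, enqueue [36, 48], visited so far: [6, 2, 23, 18, 40]
  queue [36, 48] -> pop 36, enqueue [24], visited so far: [6, 2, 23, 18, 40, 36]
  queue [48, 24] -> pop 48, enqueue [none], visited so far: [6, 2, 23, 18, 40, 36, 48]
  queue [24] -> pop 24, enqueue [none], visited so far: [6, 2, 23, 18, 40, 36, 48, 24]
Result: [6, 2, 23, 18, 40, 36, 48, 24]


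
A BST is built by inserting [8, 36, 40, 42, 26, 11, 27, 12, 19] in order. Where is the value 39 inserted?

Starting tree (level order): [8, None, 36, 26, 40, 11, 27, None, 42, None, 12, None, None, None, None, None, 19]
Insertion path: 8 -> 36 -> 40
Result: insert 39 as left child of 40
Final tree (level order): [8, None, 36, 26, 40, 11, 27, 39, 42, None, 12, None, None, None, None, None, None, None, 19]


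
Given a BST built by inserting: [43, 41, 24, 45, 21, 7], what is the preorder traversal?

Tree insertion order: [43, 41, 24, 45, 21, 7]
Tree (level-order array): [43, 41, 45, 24, None, None, None, 21, None, 7]
Preorder traversal: [43, 41, 24, 21, 7, 45]


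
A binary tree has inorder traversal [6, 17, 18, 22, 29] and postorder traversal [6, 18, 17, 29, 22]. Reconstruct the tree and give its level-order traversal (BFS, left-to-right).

Inorder:   [6, 17, 18, 22, 29]
Postorder: [6, 18, 17, 29, 22]
Algorithm: postorder visits root last, so walk postorder right-to-left;
each value is the root of the current inorder slice — split it at that
value, recurse on the right subtree first, then the left.
Recursive splits:
  root=22; inorder splits into left=[6, 17, 18], right=[29]
  root=29; inorder splits into left=[], right=[]
  root=17; inorder splits into left=[6], right=[18]
  root=18; inorder splits into left=[], right=[]
  root=6; inorder splits into left=[], right=[]
Reconstructed level-order: [22, 17, 29, 6, 18]


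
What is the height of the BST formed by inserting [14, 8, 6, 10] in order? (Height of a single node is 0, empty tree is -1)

Insertion order: [14, 8, 6, 10]
Tree (level-order array): [14, 8, None, 6, 10]
Compute height bottom-up (empty subtree = -1):
  height(6) = 1 + max(-1, -1) = 0
  height(10) = 1 + max(-1, -1) = 0
  height(8) = 1 + max(0, 0) = 1
  height(14) = 1 + max(1, -1) = 2
Height = 2


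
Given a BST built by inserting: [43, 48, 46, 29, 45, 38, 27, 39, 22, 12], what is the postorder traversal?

Tree insertion order: [43, 48, 46, 29, 45, 38, 27, 39, 22, 12]
Tree (level-order array): [43, 29, 48, 27, 38, 46, None, 22, None, None, 39, 45, None, 12]
Postorder traversal: [12, 22, 27, 39, 38, 29, 45, 46, 48, 43]


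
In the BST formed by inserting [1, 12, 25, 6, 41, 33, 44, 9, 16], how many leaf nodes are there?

Tree built from: [1, 12, 25, 6, 41, 33, 44, 9, 16]
Tree (level-order array): [1, None, 12, 6, 25, None, 9, 16, 41, None, None, None, None, 33, 44]
Rule: A leaf has 0 children.
Per-node child counts:
  node 1: 1 child(ren)
  node 12: 2 child(ren)
  node 6: 1 child(ren)
  node 9: 0 child(ren)
  node 25: 2 child(ren)
  node 16: 0 child(ren)
  node 41: 2 child(ren)
  node 33: 0 child(ren)
  node 44: 0 child(ren)
Matching nodes: [9, 16, 33, 44]
Count of leaf nodes: 4


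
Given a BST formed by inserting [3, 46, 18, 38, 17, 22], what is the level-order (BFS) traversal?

Tree insertion order: [3, 46, 18, 38, 17, 22]
Tree (level-order array): [3, None, 46, 18, None, 17, 38, None, None, 22]
BFS from the root, enqueuing left then right child of each popped node:
  queue [3] -> pop 3, enqueue [46], visited so far: [3]
  queue [46] -> pop 46, enqueue [18], visited so far: [3, 46]
  queue [18] -> pop 18, enqueue [17, 38], visited so far: [3, 46, 18]
  queue [17, 38] -> pop 17, enqueue [none], visited so far: [3, 46, 18, 17]
  queue [38] -> pop 38, enqueue [22], visited so far: [3, 46, 18, 17, 38]
  queue [22] -> pop 22, enqueue [none], visited so far: [3, 46, 18, 17, 38, 22]
Result: [3, 46, 18, 17, 38, 22]


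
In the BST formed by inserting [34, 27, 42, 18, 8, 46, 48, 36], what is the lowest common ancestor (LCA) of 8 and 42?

Tree insertion order: [34, 27, 42, 18, 8, 46, 48, 36]
Tree (level-order array): [34, 27, 42, 18, None, 36, 46, 8, None, None, None, None, 48]
In a BST, the LCA of p=8, q=42 is the first node v on the
root-to-leaf path with p <= v <= q (go left if both < v, right if both > v).
Walk from root:
  at 34: 8 <= 34 <= 42, this is the LCA
LCA = 34


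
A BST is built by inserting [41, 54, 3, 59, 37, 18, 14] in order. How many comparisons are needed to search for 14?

Search path for 14: 41 -> 3 -> 37 -> 18 -> 14
Found: True
Comparisons: 5


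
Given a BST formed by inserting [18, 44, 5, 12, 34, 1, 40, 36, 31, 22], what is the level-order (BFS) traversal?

Tree insertion order: [18, 44, 5, 12, 34, 1, 40, 36, 31, 22]
Tree (level-order array): [18, 5, 44, 1, 12, 34, None, None, None, None, None, 31, 40, 22, None, 36]
BFS from the root, enqueuing left then right child of each popped node:
  queue [18] -> pop 18, enqueue [5, 44], visited so far: [18]
  queue [5, 44] -> pop 5, enqueue [1, 12], visited so far: [18, 5]
  queue [44, 1, 12] -> pop 44, enqueue [34], visited so far: [18, 5, 44]
  queue [1, 12, 34] -> pop 1, enqueue [none], visited so far: [18, 5, 44, 1]
  queue [12, 34] -> pop 12, enqueue [none], visited so far: [18, 5, 44, 1, 12]
  queue [34] -> pop 34, enqueue [31, 40], visited so far: [18, 5, 44, 1, 12, 34]
  queue [31, 40] -> pop 31, enqueue [22], visited so far: [18, 5, 44, 1, 12, 34, 31]
  queue [40, 22] -> pop 40, enqueue [36], visited so far: [18, 5, 44, 1, 12, 34, 31, 40]
  queue [22, 36] -> pop 22, enqueue [none], visited so far: [18, 5, 44, 1, 12, 34, 31, 40, 22]
  queue [36] -> pop 36, enqueue [none], visited so far: [18, 5, 44, 1, 12, 34, 31, 40, 22, 36]
Result: [18, 5, 44, 1, 12, 34, 31, 40, 22, 36]


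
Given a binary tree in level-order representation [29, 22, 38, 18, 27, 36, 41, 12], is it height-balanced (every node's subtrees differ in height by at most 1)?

Tree (level-order array): [29, 22, 38, 18, 27, 36, 41, 12]
Definition: a tree is height-balanced if, at every node, |h(left) - h(right)| <= 1 (empty subtree has height -1).
Bottom-up per-node check:
  node 12: h_left=-1, h_right=-1, diff=0 [OK], height=0
  node 18: h_left=0, h_right=-1, diff=1 [OK], height=1
  node 27: h_left=-1, h_right=-1, diff=0 [OK], height=0
  node 22: h_left=1, h_right=0, diff=1 [OK], height=2
  node 36: h_left=-1, h_right=-1, diff=0 [OK], height=0
  node 41: h_left=-1, h_right=-1, diff=0 [OK], height=0
  node 38: h_left=0, h_right=0, diff=0 [OK], height=1
  node 29: h_left=2, h_right=1, diff=1 [OK], height=3
All nodes satisfy the balance condition.
Result: Balanced


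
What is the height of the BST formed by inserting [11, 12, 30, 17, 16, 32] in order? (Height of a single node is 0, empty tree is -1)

Insertion order: [11, 12, 30, 17, 16, 32]
Tree (level-order array): [11, None, 12, None, 30, 17, 32, 16]
Compute height bottom-up (empty subtree = -1):
  height(16) = 1 + max(-1, -1) = 0
  height(17) = 1 + max(0, -1) = 1
  height(32) = 1 + max(-1, -1) = 0
  height(30) = 1 + max(1, 0) = 2
  height(12) = 1 + max(-1, 2) = 3
  height(11) = 1 + max(-1, 3) = 4
Height = 4


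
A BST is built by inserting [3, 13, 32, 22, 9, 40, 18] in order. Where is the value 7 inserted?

Starting tree (level order): [3, None, 13, 9, 32, None, None, 22, 40, 18]
Insertion path: 3 -> 13 -> 9
Result: insert 7 as left child of 9
Final tree (level order): [3, None, 13, 9, 32, 7, None, 22, 40, None, None, 18]


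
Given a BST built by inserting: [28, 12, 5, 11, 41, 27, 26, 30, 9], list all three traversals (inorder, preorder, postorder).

Tree insertion order: [28, 12, 5, 11, 41, 27, 26, 30, 9]
Tree (level-order array): [28, 12, 41, 5, 27, 30, None, None, 11, 26, None, None, None, 9]
Inorder (L, root, R): [5, 9, 11, 12, 26, 27, 28, 30, 41]
Preorder (root, L, R): [28, 12, 5, 11, 9, 27, 26, 41, 30]
Postorder (L, R, root): [9, 11, 5, 26, 27, 12, 30, 41, 28]


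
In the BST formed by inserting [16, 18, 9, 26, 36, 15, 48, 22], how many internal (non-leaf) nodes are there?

Tree built from: [16, 18, 9, 26, 36, 15, 48, 22]
Tree (level-order array): [16, 9, 18, None, 15, None, 26, None, None, 22, 36, None, None, None, 48]
Rule: An internal node has at least one child.
Per-node child counts:
  node 16: 2 child(ren)
  node 9: 1 child(ren)
  node 15: 0 child(ren)
  node 18: 1 child(ren)
  node 26: 2 child(ren)
  node 22: 0 child(ren)
  node 36: 1 child(ren)
  node 48: 0 child(ren)
Matching nodes: [16, 9, 18, 26, 36]
Count of internal (non-leaf) nodes: 5


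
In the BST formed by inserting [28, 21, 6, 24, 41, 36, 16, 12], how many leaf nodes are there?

Tree built from: [28, 21, 6, 24, 41, 36, 16, 12]
Tree (level-order array): [28, 21, 41, 6, 24, 36, None, None, 16, None, None, None, None, 12]
Rule: A leaf has 0 children.
Per-node child counts:
  node 28: 2 child(ren)
  node 21: 2 child(ren)
  node 6: 1 child(ren)
  node 16: 1 child(ren)
  node 12: 0 child(ren)
  node 24: 0 child(ren)
  node 41: 1 child(ren)
  node 36: 0 child(ren)
Matching nodes: [12, 24, 36]
Count of leaf nodes: 3


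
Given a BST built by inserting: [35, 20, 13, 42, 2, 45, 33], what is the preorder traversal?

Tree insertion order: [35, 20, 13, 42, 2, 45, 33]
Tree (level-order array): [35, 20, 42, 13, 33, None, 45, 2]
Preorder traversal: [35, 20, 13, 2, 33, 42, 45]


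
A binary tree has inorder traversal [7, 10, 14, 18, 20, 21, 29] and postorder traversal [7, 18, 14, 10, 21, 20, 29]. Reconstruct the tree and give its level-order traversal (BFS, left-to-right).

Inorder:   [7, 10, 14, 18, 20, 21, 29]
Postorder: [7, 18, 14, 10, 21, 20, 29]
Algorithm: postorder visits root last, so walk postorder right-to-left;
each value is the root of the current inorder slice — split it at that
value, recurse on the right subtree first, then the left.
Recursive splits:
  root=29; inorder splits into left=[7, 10, 14, 18, 20, 21], right=[]
  root=20; inorder splits into left=[7, 10, 14, 18], right=[21]
  root=21; inorder splits into left=[], right=[]
  root=10; inorder splits into left=[7], right=[14, 18]
  root=14; inorder splits into left=[], right=[18]
  root=18; inorder splits into left=[], right=[]
  root=7; inorder splits into left=[], right=[]
Reconstructed level-order: [29, 20, 10, 21, 7, 14, 18]


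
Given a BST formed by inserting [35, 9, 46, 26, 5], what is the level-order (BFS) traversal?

Tree insertion order: [35, 9, 46, 26, 5]
Tree (level-order array): [35, 9, 46, 5, 26]
BFS from the root, enqueuing left then right child of each popped node:
  queue [35] -> pop 35, enqueue [9, 46], visited so far: [35]
  queue [9, 46] -> pop 9, enqueue [5, 26], visited so far: [35, 9]
  queue [46, 5, 26] -> pop 46, enqueue [none], visited so far: [35, 9, 46]
  queue [5, 26] -> pop 5, enqueue [none], visited so far: [35, 9, 46, 5]
  queue [26] -> pop 26, enqueue [none], visited so far: [35, 9, 46, 5, 26]
Result: [35, 9, 46, 5, 26]


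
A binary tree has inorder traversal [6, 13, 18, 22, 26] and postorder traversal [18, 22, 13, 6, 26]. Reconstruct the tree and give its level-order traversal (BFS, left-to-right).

Inorder:   [6, 13, 18, 22, 26]
Postorder: [18, 22, 13, 6, 26]
Algorithm: postorder visits root last, so walk postorder right-to-left;
each value is the root of the current inorder slice — split it at that
value, recurse on the right subtree first, then the left.
Recursive splits:
  root=26; inorder splits into left=[6, 13, 18, 22], right=[]
  root=6; inorder splits into left=[], right=[13, 18, 22]
  root=13; inorder splits into left=[], right=[18, 22]
  root=22; inorder splits into left=[18], right=[]
  root=18; inorder splits into left=[], right=[]
Reconstructed level-order: [26, 6, 13, 22, 18]


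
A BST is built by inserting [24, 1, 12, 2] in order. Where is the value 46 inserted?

Starting tree (level order): [24, 1, None, None, 12, 2]
Insertion path: 24
Result: insert 46 as right child of 24
Final tree (level order): [24, 1, 46, None, 12, None, None, 2]


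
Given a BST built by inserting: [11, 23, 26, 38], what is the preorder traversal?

Tree insertion order: [11, 23, 26, 38]
Tree (level-order array): [11, None, 23, None, 26, None, 38]
Preorder traversal: [11, 23, 26, 38]


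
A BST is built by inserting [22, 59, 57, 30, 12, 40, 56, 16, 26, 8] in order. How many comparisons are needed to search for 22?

Search path for 22: 22
Found: True
Comparisons: 1


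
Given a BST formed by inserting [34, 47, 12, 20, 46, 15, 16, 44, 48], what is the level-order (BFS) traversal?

Tree insertion order: [34, 47, 12, 20, 46, 15, 16, 44, 48]
Tree (level-order array): [34, 12, 47, None, 20, 46, 48, 15, None, 44, None, None, None, None, 16]
BFS from the root, enqueuing left then right child of each popped node:
  queue [34] -> pop 34, enqueue [12, 47], visited so far: [34]
  queue [12, 47] -> pop 12, enqueue [20], visited so far: [34, 12]
  queue [47, 20] -> pop 47, enqueue [46, 48], visited so far: [34, 12, 47]
  queue [20, 46, 48] -> pop 20, enqueue [15], visited so far: [34, 12, 47, 20]
  queue [46, 48, 15] -> pop 46, enqueue [44], visited so far: [34, 12, 47, 20, 46]
  queue [48, 15, 44] -> pop 48, enqueue [none], visited so far: [34, 12, 47, 20, 46, 48]
  queue [15, 44] -> pop 15, enqueue [16], visited so far: [34, 12, 47, 20, 46, 48, 15]
  queue [44, 16] -> pop 44, enqueue [none], visited so far: [34, 12, 47, 20, 46, 48, 15, 44]
  queue [16] -> pop 16, enqueue [none], visited so far: [34, 12, 47, 20, 46, 48, 15, 44, 16]
Result: [34, 12, 47, 20, 46, 48, 15, 44, 16]


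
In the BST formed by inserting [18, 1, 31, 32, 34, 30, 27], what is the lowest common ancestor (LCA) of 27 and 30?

Tree insertion order: [18, 1, 31, 32, 34, 30, 27]
Tree (level-order array): [18, 1, 31, None, None, 30, 32, 27, None, None, 34]
In a BST, the LCA of p=27, q=30 is the first node v on the
root-to-leaf path with p <= v <= q (go left if both < v, right if both > v).
Walk from root:
  at 18: both 27 and 30 > 18, go right
  at 31: both 27 and 30 < 31, go left
  at 30: 27 <= 30 <= 30, this is the LCA
LCA = 30


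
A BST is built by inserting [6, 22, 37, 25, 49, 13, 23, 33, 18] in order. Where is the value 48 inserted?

Starting tree (level order): [6, None, 22, 13, 37, None, 18, 25, 49, None, None, 23, 33]
Insertion path: 6 -> 22 -> 37 -> 49
Result: insert 48 as left child of 49
Final tree (level order): [6, None, 22, 13, 37, None, 18, 25, 49, None, None, 23, 33, 48]


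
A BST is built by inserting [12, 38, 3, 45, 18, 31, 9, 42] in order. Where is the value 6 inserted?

Starting tree (level order): [12, 3, 38, None, 9, 18, 45, None, None, None, 31, 42]
Insertion path: 12 -> 3 -> 9
Result: insert 6 as left child of 9
Final tree (level order): [12, 3, 38, None, 9, 18, 45, 6, None, None, 31, 42]


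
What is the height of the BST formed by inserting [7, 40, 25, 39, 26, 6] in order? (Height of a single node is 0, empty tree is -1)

Insertion order: [7, 40, 25, 39, 26, 6]
Tree (level-order array): [7, 6, 40, None, None, 25, None, None, 39, 26]
Compute height bottom-up (empty subtree = -1):
  height(6) = 1 + max(-1, -1) = 0
  height(26) = 1 + max(-1, -1) = 0
  height(39) = 1 + max(0, -1) = 1
  height(25) = 1 + max(-1, 1) = 2
  height(40) = 1 + max(2, -1) = 3
  height(7) = 1 + max(0, 3) = 4
Height = 4


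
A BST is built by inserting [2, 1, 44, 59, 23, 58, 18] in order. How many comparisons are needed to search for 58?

Search path for 58: 2 -> 44 -> 59 -> 58
Found: True
Comparisons: 4


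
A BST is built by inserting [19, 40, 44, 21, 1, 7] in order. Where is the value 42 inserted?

Starting tree (level order): [19, 1, 40, None, 7, 21, 44]
Insertion path: 19 -> 40 -> 44
Result: insert 42 as left child of 44
Final tree (level order): [19, 1, 40, None, 7, 21, 44, None, None, None, None, 42]


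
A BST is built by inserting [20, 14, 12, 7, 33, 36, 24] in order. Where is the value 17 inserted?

Starting tree (level order): [20, 14, 33, 12, None, 24, 36, 7]
Insertion path: 20 -> 14
Result: insert 17 as right child of 14
Final tree (level order): [20, 14, 33, 12, 17, 24, 36, 7]


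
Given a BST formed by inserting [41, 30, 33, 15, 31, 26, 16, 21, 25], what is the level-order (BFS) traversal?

Tree insertion order: [41, 30, 33, 15, 31, 26, 16, 21, 25]
Tree (level-order array): [41, 30, None, 15, 33, None, 26, 31, None, 16, None, None, None, None, 21, None, 25]
BFS from the root, enqueuing left then right child of each popped node:
  queue [41] -> pop 41, enqueue [30], visited so far: [41]
  queue [30] -> pop 30, enqueue [15, 33], visited so far: [41, 30]
  queue [15, 33] -> pop 15, enqueue [26], visited so far: [41, 30, 15]
  queue [33, 26] -> pop 33, enqueue [31], visited so far: [41, 30, 15, 33]
  queue [26, 31] -> pop 26, enqueue [16], visited so far: [41, 30, 15, 33, 26]
  queue [31, 16] -> pop 31, enqueue [none], visited so far: [41, 30, 15, 33, 26, 31]
  queue [16] -> pop 16, enqueue [21], visited so far: [41, 30, 15, 33, 26, 31, 16]
  queue [21] -> pop 21, enqueue [25], visited so far: [41, 30, 15, 33, 26, 31, 16, 21]
  queue [25] -> pop 25, enqueue [none], visited so far: [41, 30, 15, 33, 26, 31, 16, 21, 25]
Result: [41, 30, 15, 33, 26, 31, 16, 21, 25]


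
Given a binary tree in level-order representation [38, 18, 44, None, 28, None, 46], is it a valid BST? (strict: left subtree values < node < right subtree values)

Level-order array: [38, 18, 44, None, 28, None, 46]
Validate using subtree bounds (lo, hi): at each node, require lo < value < hi,
then recurse left with hi=value and right with lo=value.
Preorder trace (stopping at first violation):
  at node 38 with bounds (-inf, +inf): OK
  at node 18 with bounds (-inf, 38): OK
  at node 28 with bounds (18, 38): OK
  at node 44 with bounds (38, +inf): OK
  at node 46 with bounds (44, +inf): OK
No violation found at any node.
Result: Valid BST


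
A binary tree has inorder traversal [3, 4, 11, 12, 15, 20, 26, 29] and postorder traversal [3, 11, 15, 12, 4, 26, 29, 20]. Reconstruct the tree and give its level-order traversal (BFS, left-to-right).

Inorder:   [3, 4, 11, 12, 15, 20, 26, 29]
Postorder: [3, 11, 15, 12, 4, 26, 29, 20]
Algorithm: postorder visits root last, so walk postorder right-to-left;
each value is the root of the current inorder slice — split it at that
value, recurse on the right subtree first, then the left.
Recursive splits:
  root=20; inorder splits into left=[3, 4, 11, 12, 15], right=[26, 29]
  root=29; inorder splits into left=[26], right=[]
  root=26; inorder splits into left=[], right=[]
  root=4; inorder splits into left=[3], right=[11, 12, 15]
  root=12; inorder splits into left=[11], right=[15]
  root=15; inorder splits into left=[], right=[]
  root=11; inorder splits into left=[], right=[]
  root=3; inorder splits into left=[], right=[]
Reconstructed level-order: [20, 4, 29, 3, 12, 26, 11, 15]


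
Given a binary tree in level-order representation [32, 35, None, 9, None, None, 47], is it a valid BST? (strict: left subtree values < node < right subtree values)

Level-order array: [32, 35, None, 9, None, None, 47]
Validate using subtree bounds (lo, hi): at each node, require lo < value < hi,
then recurse left with hi=value and right with lo=value.
Preorder trace (stopping at first violation):
  at node 32 with bounds (-inf, +inf): OK
  at node 35 with bounds (-inf, 32): VIOLATION
Node 35 violates its bound: not (-inf < 35 < 32).
Result: Not a valid BST


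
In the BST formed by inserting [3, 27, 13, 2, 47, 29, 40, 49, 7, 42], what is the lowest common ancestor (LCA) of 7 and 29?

Tree insertion order: [3, 27, 13, 2, 47, 29, 40, 49, 7, 42]
Tree (level-order array): [3, 2, 27, None, None, 13, 47, 7, None, 29, 49, None, None, None, 40, None, None, None, 42]
In a BST, the LCA of p=7, q=29 is the first node v on the
root-to-leaf path with p <= v <= q (go left if both < v, right if both > v).
Walk from root:
  at 3: both 7 and 29 > 3, go right
  at 27: 7 <= 27 <= 29, this is the LCA
LCA = 27


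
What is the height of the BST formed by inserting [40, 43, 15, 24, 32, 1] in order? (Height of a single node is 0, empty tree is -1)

Insertion order: [40, 43, 15, 24, 32, 1]
Tree (level-order array): [40, 15, 43, 1, 24, None, None, None, None, None, 32]
Compute height bottom-up (empty subtree = -1):
  height(1) = 1 + max(-1, -1) = 0
  height(32) = 1 + max(-1, -1) = 0
  height(24) = 1 + max(-1, 0) = 1
  height(15) = 1 + max(0, 1) = 2
  height(43) = 1 + max(-1, -1) = 0
  height(40) = 1 + max(2, 0) = 3
Height = 3


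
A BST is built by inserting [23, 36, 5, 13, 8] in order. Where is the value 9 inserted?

Starting tree (level order): [23, 5, 36, None, 13, None, None, 8]
Insertion path: 23 -> 5 -> 13 -> 8
Result: insert 9 as right child of 8
Final tree (level order): [23, 5, 36, None, 13, None, None, 8, None, None, 9]


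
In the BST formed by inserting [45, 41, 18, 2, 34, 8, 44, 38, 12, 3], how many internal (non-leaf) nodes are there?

Tree built from: [45, 41, 18, 2, 34, 8, 44, 38, 12, 3]
Tree (level-order array): [45, 41, None, 18, 44, 2, 34, None, None, None, 8, None, 38, 3, 12]
Rule: An internal node has at least one child.
Per-node child counts:
  node 45: 1 child(ren)
  node 41: 2 child(ren)
  node 18: 2 child(ren)
  node 2: 1 child(ren)
  node 8: 2 child(ren)
  node 3: 0 child(ren)
  node 12: 0 child(ren)
  node 34: 1 child(ren)
  node 38: 0 child(ren)
  node 44: 0 child(ren)
Matching nodes: [45, 41, 18, 2, 8, 34]
Count of internal (non-leaf) nodes: 6


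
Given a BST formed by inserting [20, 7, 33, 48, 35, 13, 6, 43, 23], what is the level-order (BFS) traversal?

Tree insertion order: [20, 7, 33, 48, 35, 13, 6, 43, 23]
Tree (level-order array): [20, 7, 33, 6, 13, 23, 48, None, None, None, None, None, None, 35, None, None, 43]
BFS from the root, enqueuing left then right child of each popped node:
  queue [20] -> pop 20, enqueue [7, 33], visited so far: [20]
  queue [7, 33] -> pop 7, enqueue [6, 13], visited so far: [20, 7]
  queue [33, 6, 13] -> pop 33, enqueue [23, 48], visited so far: [20, 7, 33]
  queue [6, 13, 23, 48] -> pop 6, enqueue [none], visited so far: [20, 7, 33, 6]
  queue [13, 23, 48] -> pop 13, enqueue [none], visited so far: [20, 7, 33, 6, 13]
  queue [23, 48] -> pop 23, enqueue [none], visited so far: [20, 7, 33, 6, 13, 23]
  queue [48] -> pop 48, enqueue [35], visited so far: [20, 7, 33, 6, 13, 23, 48]
  queue [35] -> pop 35, enqueue [43], visited so far: [20, 7, 33, 6, 13, 23, 48, 35]
  queue [43] -> pop 43, enqueue [none], visited so far: [20, 7, 33, 6, 13, 23, 48, 35, 43]
Result: [20, 7, 33, 6, 13, 23, 48, 35, 43]
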